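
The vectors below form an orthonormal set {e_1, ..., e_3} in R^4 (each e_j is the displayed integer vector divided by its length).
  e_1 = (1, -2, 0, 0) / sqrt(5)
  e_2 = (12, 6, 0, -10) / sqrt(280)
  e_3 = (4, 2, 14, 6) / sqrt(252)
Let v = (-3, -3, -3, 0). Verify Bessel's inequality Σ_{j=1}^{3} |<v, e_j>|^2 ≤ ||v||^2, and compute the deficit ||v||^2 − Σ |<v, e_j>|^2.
Σ |<v, e_j>|^2 = 53/2; ||v||^2 = 27; deficit = 1/2

Write each e_j = u_j / sqrt(<u_j, u_j>) where u_j is the displayed integer vector. Then <v, e_j> = <v, u_j> / sqrt(<u_j, u_j>), so |<v, e_j>|^2 = <v, u_j>^2 / <u_j, u_j>.
Coefficients: <v, e_1> = 3/sqrt(5), <v, e_2> = -54/sqrt(280), <v, e_3> = -60/sqrt(252).
Square and sum: Σ |<v, e_j>|^2 = 53/2.
Compute ||v||^2 = v·v = 27.
Deficit = 27 − 53/2 = 1/2 ≥ 0, confirming Bessel's inequality. (The deficit equals ||v − Σ <v,e_j> e_j||^2, the squared distance from v to span{e_j}.)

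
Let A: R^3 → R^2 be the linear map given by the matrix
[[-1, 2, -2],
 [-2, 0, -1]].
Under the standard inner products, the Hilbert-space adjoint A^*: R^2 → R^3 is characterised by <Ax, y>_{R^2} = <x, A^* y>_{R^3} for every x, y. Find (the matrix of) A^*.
A^* = A^T =
[[-1, -2],
 [2, 0],
 [-2, -1]]

For real matrices with standard dot products, the defining identity <Ax, y> = <x, A^* y> gives (Ax)^T y = x^T (A^*) y, i.e. x^T A^T y = x^T (A^*) y. Since this holds for all x, y, we must have A^* = A^T. Therefore
A^* =
[[-1, -2],
 [2, 0],
 [-2, -1]].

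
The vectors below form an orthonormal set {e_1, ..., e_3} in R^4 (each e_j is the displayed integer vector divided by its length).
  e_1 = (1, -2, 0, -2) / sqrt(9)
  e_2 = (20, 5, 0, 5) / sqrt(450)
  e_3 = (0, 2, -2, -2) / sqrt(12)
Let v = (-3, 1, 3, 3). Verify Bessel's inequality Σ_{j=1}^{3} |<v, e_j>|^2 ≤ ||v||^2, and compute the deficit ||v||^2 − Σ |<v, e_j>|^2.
Σ |<v, e_j>|^2 = 76/3; ||v||^2 = 28; deficit = 8/3

Write each e_j = u_j / sqrt(<u_j, u_j>) where u_j is the displayed integer vector. Then <v, e_j> = <v, u_j> / sqrt(<u_j, u_j>), so |<v, e_j>|^2 = <v, u_j>^2 / <u_j, u_j>.
Coefficients: <v, e_1> = -11/sqrt(9), <v, e_2> = -40/sqrt(450), <v, e_3> = -10/sqrt(12).
Square and sum: Σ |<v, e_j>|^2 = 76/3.
Compute ||v||^2 = v·v = 28.
Deficit = 28 − 76/3 = 8/3 ≥ 0, confirming Bessel's inequality. (The deficit equals ||v − Σ <v,e_j> e_j||^2, the squared distance from v to span{e_j}.)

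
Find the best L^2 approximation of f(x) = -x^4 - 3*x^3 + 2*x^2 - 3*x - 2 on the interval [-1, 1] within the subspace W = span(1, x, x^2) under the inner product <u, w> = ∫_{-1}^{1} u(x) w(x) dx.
g(x) = 8*x^2/7 - 24*x/5 - 67/35

The best approximation g ∈ W is the orthogonal projection of f onto W. Writing g = a_0 + a_1 x + a_2 x^2, the coefficients solve the normal equations G · a = b where
  G_{ij} = <φ_i, φ_j> and b_i = <f, φ_i>, with φ_0 = 1, φ_1 = x, φ_2 = x^2.
G =
  [2, 0, 2/3]
  [0, 2/3, 0]
  [2/3, 0, 2/5],
b = (-46/15, -16/5, -86/105).
Solving gives a_0 = -67/35, a_1 = -24/5, a_2 = 8/7, so
  g(x) = 8*x^2/7 - 24*x/5 - 67/35.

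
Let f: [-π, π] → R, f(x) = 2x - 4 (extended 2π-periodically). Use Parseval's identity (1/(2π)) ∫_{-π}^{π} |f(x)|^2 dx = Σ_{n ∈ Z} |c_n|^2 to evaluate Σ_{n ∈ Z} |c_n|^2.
Σ |c_n|^2 = 4π^2/3 + 16

Expand and integrate term by term over [-π, π]:
  ∫ (2x)^2 dx = 4·(2π^3/3); ∫ 2·2·(-4)·x dx = 0 (odd integrand); ∫ (-4)^2 dx = 16·2π.
So (1/(2π)) ∫_{-π}^{π} (2x - 4)^2 dx = 4π^2/3 + 16 = 4π^2/3 + 16.
Parseval ⇒ Σ |c_n|^2 = 4π^2/3 + 16.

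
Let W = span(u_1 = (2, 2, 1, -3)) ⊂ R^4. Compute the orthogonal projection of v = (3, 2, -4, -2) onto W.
proj_W(v) = (4/3, 4/3, 2/3, -2)

Set up U = [u_1 | ... | u_1] ∈ R^(4×1). The projector onto W = col(U) is P = U (U^T U)^(-1) U^T.
Compute U^T U =
  [18],
and U^T v = (12).
Solve U^T U · c = U^T v for the coefficients: c = (2/3). The projection is proj_W(v) = U c.
Check: (v - proj_W(v)) · u_1 = 0  (should be 0).
Result: proj_W(v) = (4/3, 4/3, 2/3, -2).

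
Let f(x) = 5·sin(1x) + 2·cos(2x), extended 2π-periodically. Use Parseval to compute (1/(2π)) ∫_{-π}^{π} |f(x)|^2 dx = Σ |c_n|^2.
Σ |c_n|^2 = 29/2

Expand |f|^2 and use orthogonality of {sin(nx), cos(mx)} on [-π, π]:
  ∫_{-π}^{π} sin(nx)^2 dx = π, ∫ cos(mx)^2 dx = π, and cross terms integrate to 0.
So ∫_{-π}^{π} f(x)^2 dx = 5^2 · π + 2^2 · π = (25 + 4)π.
Divide by 2π: (25 + 4)/2 = 29/2.
By Parseval, this equals Σ |c_n|^2.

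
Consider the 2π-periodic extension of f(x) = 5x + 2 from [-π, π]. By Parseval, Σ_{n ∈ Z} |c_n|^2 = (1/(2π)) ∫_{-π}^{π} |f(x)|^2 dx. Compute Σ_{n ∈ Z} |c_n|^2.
Σ |c_n|^2 = 25π^2/3 + 4

Expand and integrate term by term over [-π, π]:
  ∫ (5x)^2 dx = 25·(2π^3/3); ∫ 2·5·(2)·x dx = 0 (odd integrand); ∫ 2^2 dx = 4·2π.
So (1/(2π)) ∫_{-π}^{π} (5x + 2)^2 dx = 25π^2/3 + 4 = 25π^2/3 + 4.
Parseval ⇒ Σ |c_n|^2 = 25π^2/3 + 4.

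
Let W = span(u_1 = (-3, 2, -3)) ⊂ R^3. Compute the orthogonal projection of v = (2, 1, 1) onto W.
proj_W(v) = (21/22, -7/11, 21/22)

Set up U = [u_1 | ... | u_1] ∈ R^(3×1). The projector onto W = col(U) is P = U (U^T U)^(-1) U^T.
Compute U^T U =
  [22],
and U^T v = (-7).
Solve U^T U · c = U^T v for the coefficients: c = (-7/22). The projection is proj_W(v) = U c.
Check: (v - proj_W(v)) · u_1 = 0  (should be 0).
Result: proj_W(v) = (21/22, -7/11, 21/22).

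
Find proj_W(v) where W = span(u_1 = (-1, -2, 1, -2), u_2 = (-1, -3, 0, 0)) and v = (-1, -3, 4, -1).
proj_W(v) = (-23/17, -49/17, 20/17, -40/17)

Set up U = [u_1 | ... | u_2] ∈ R^(4×2). The projector onto W = col(U) is P = U (U^T U)^(-1) U^T.
Compute U^T U =
  [10, 7]
  [7, 10],
and U^T v = (13, 10).
Solve U^T U · c = U^T v for the coefficients: c = (20/17, 3/17). The projection is proj_W(v) = U c.
Check: (v - proj_W(v)) · u_1 = 0  (should be 0).
Check: (v - proj_W(v)) · u_2 = 0  (should be 0).
Result: proj_W(v) = (-23/17, -49/17, 20/17, -40/17).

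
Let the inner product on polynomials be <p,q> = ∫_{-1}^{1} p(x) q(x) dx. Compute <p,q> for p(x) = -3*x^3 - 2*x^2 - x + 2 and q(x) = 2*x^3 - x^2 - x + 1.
<p,q> = 52/35

Expand the product: p(x)·q(x) = -6*x^6 - x^5 + 3*x^4 + 4*x^3 - 3*x^2 - 3*x + 2.
∫_{-1}^{1} of each monomial x^k gives [2/(k+1) if k even, 0 if k odd]. Integrating term-by-term (or equivalently evaluating the antiderivative F(x) = -6*x^7/7 - x^6/6 + 3*x^5/5 + x^4 - x^3 - 3*x^2/2 + 2*x at the endpoints):
  F(1) − F(−1) = 8/105 − (-148/105) = 52/35.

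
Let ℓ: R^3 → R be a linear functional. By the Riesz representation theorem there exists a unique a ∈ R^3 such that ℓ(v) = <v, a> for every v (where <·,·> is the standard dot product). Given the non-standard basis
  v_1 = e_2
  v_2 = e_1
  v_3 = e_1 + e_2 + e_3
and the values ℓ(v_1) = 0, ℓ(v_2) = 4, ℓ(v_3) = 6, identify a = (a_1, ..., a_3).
a = (4, 0, 2)

Write a = (a_1, ..., a_3) in the standard basis. For each basis vector v_i, ℓ(v_i) = <v_i, a> is a linear equation in the a_j's. Collect the n equations into a matrix system V a = ℓ, where row i of V is v_i (expressed in the standard basis). Since V is invertible (lower-triangular with 1s on the diagonal, up to permutation), solve by back-substitution:
  V =
[[0, 1, 0],
 [1, 0, 0],
 [1, 1, 1]]
  V a = (0, 4, 6)
Solving gives a = (4, 0, 2).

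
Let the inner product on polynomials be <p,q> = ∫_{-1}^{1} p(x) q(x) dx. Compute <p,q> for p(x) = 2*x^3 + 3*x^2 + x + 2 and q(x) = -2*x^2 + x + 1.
<p,q> = 12/5

Expand the product: p(x)·q(x) = -4*x^5 - 4*x^4 + 3*x^3 + 3*x + 2.
∫_{-1}^{1} of each monomial x^k gives [2/(k+1) if k even, 0 if k odd]. Integrating term-by-term (or equivalently evaluating the antiderivative F(x) = -2*x^6/3 - 4*x^5/5 + 3*x^4/4 + 3*x^2/2 + 2*x at the endpoints):
  F(1) − F(−1) = 167/60 − (23/60) = 12/5.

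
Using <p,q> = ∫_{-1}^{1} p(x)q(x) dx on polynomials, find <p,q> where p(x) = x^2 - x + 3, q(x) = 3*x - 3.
<p,q> = -22

Expand the product: p(x)·q(x) = 3*x^3 - 6*x^2 + 12*x - 9.
∫_{-1}^{1} of each monomial x^k gives [2/(k+1) if k even, 0 if k odd]. Integrating term-by-term (or equivalently evaluating the antiderivative F(x) = 3*x^4/4 - 2*x^3 + 6*x^2 - 9*x at the endpoints):
  F(1) − F(−1) = -17/4 − (71/4) = -22.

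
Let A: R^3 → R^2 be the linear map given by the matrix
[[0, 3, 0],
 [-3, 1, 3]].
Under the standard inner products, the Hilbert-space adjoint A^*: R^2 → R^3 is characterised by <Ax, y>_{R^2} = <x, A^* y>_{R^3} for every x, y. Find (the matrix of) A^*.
A^* = A^T =
[[0, -3],
 [3, 1],
 [0, 3]]

For real matrices with standard dot products, the defining identity <Ax, y> = <x, A^* y> gives (Ax)^T y = x^T (A^*) y, i.e. x^T A^T y = x^T (A^*) y. Since this holds for all x, y, we must have A^* = A^T. Therefore
A^* =
[[0, -3],
 [3, 1],
 [0, 3]].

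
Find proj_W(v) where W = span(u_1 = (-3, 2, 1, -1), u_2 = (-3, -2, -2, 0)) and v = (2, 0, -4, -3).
proj_W(v) = (37/41, -176/123, -227/246, 125/246)

Set up U = [u_1 | ... | u_2] ∈ R^(4×2). The projector onto W = col(U) is P = U (U^T U)^(-1) U^T.
Compute U^T U =
  [15, 3]
  [3, 17],
and U^T v = (-7, 2).
Solve U^T U · c = U^T v for the coefficients: c = (-125/246, 17/82). The projection is proj_W(v) = U c.
Check: (v - proj_W(v)) · u_1 = 0  (should be 0).
Check: (v - proj_W(v)) · u_2 = 0  (should be 0).
Result: proj_W(v) = (37/41, -176/123, -227/246, 125/246).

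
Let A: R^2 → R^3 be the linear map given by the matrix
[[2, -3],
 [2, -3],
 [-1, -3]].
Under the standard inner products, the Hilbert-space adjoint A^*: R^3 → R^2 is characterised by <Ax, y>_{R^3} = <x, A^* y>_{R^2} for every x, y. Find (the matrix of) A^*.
A^* = A^T =
[[2, 2, -1],
 [-3, -3, -3]]

For real matrices with standard dot products, the defining identity <Ax, y> = <x, A^* y> gives (Ax)^T y = x^T (A^*) y, i.e. x^T A^T y = x^T (A^*) y. Since this holds for all x, y, we must have A^* = A^T. Therefore
A^* =
[[2, 2, -1],
 [-3, -3, -3]].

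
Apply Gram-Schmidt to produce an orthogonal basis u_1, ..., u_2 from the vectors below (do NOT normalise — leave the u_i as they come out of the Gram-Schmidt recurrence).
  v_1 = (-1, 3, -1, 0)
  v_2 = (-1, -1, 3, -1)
Orthogonal basis:
  u_1 = (-1, 3, -1, 0)
  u_2 = (-16/11, 4/11, 28/11, -1)

Apply the Gram-Schmidt recurrence
  u_1 = v_1
  u_i = v_i − Σ_{j<i} ((v_i · u_j) / (u_j · u_j)) · u_j.

Step by step this gives:
  u_1 = (-1, 3, -1, 0)
  u_2 = (-16/11, 4/11, 28/11, -1)

Orthogonality check:
  u_2 · u_1 = 0 (should be 0)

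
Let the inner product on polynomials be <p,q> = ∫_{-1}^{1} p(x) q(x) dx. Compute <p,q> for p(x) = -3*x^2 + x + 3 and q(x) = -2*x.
<p,q> = -4/3

Expand the product: p(x)·q(x) = 6*x^3 - 2*x^2 - 6*x.
∫_{-1}^{1} of each monomial x^k gives [2/(k+1) if k even, 0 if k odd]. Integrating term-by-term (or equivalently evaluating the antiderivative F(x) = 3*x^4/2 - 2*x^3/3 - 3*x^2 at the endpoints):
  F(1) − F(−1) = -13/6 − (-5/6) = -4/3.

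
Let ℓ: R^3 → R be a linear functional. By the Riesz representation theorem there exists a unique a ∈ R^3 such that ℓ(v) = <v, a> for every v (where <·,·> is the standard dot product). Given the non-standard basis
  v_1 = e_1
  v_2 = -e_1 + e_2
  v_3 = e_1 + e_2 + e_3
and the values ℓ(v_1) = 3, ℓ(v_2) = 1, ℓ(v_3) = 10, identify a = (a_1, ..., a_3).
a = (3, 4, 3)

Write a = (a_1, ..., a_3) in the standard basis. For each basis vector v_i, ℓ(v_i) = <v_i, a> is a linear equation in the a_j's. Collect the n equations into a matrix system V a = ℓ, where row i of V is v_i (expressed in the standard basis). Since V is invertible (lower-triangular with 1s on the diagonal, up to permutation), solve by back-substitution:
  V =
[[1, 0, 0],
 [-1, 1, 0],
 [1, 1, 1]]
  V a = (3, 1, 10)
Solving gives a = (3, 4, 3).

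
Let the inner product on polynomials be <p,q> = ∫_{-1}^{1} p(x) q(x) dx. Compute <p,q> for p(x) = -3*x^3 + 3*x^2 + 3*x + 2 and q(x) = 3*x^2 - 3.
<p,q> = -52/5

Expand the product: p(x)·q(x) = -9*x^5 + 9*x^4 + 18*x^3 - 3*x^2 - 9*x - 6.
∫_{-1}^{1} of each monomial x^k gives [2/(k+1) if k even, 0 if k odd]. Integrating term-by-term (or equivalently evaluating the antiderivative F(x) = -3*x^6/2 + 9*x^5/5 + 9*x^4/2 - x^3 - 9*x^2/2 - 6*x at the endpoints):
  F(1) − F(−1) = -67/10 − (37/10) = -52/5.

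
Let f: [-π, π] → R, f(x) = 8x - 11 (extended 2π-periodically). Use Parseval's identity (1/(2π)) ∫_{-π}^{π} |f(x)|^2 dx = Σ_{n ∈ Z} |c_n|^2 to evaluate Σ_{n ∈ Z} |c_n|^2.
Σ |c_n|^2 = 64π^2/3 + 121

Expand and integrate term by term over [-π, π]:
  ∫ (8x)^2 dx = 64·(2π^3/3); ∫ 2·8·(-11)·x dx = 0 (odd integrand); ∫ (-11)^2 dx = 121·2π.
So (1/(2π)) ∫_{-π}^{π} (8x - 11)^2 dx = 64π^2/3 + 121 = 64π^2/3 + 121.
Parseval ⇒ Σ |c_n|^2 = 64π^2/3 + 121.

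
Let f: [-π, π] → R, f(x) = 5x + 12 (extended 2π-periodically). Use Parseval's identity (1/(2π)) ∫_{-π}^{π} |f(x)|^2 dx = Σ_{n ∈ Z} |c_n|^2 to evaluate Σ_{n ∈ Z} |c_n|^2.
Σ |c_n|^2 = 25π^2/3 + 144

Expand and integrate term by term over [-π, π]:
  ∫ (5x)^2 dx = 25·(2π^3/3); ∫ 2·5·(12)·x dx = 0 (odd integrand); ∫ 12^2 dx = 144·2π.
So (1/(2π)) ∫_{-π}^{π} (5x + 12)^2 dx = 25π^2/3 + 144 = 25π^2/3 + 144.
Parseval ⇒ Σ |c_n|^2 = 25π^2/3 + 144.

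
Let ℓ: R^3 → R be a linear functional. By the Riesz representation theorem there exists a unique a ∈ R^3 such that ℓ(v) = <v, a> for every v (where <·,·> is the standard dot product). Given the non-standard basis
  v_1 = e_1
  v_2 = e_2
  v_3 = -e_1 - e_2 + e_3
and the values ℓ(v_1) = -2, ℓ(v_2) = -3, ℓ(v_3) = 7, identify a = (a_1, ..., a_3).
a = (-2, -3, 2)

Write a = (a_1, ..., a_3) in the standard basis. For each basis vector v_i, ℓ(v_i) = <v_i, a> is a linear equation in the a_j's. Collect the n equations into a matrix system V a = ℓ, where row i of V is v_i (expressed in the standard basis). Since V is invertible (lower-triangular with 1s on the diagonal, up to permutation), solve by back-substitution:
  V =
[[1, 0, 0],
 [0, 1, 0],
 [-1, -1, 1]]
  V a = (-2, -3, 7)
Solving gives a = (-2, -3, 2).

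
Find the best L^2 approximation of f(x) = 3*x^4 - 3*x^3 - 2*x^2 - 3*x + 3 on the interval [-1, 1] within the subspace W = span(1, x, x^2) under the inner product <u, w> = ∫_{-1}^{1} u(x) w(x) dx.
g(x) = 4*x^2/7 - 24*x/5 + 96/35

The best approximation g ∈ W is the orthogonal projection of f onto W. Writing g = a_0 + a_1 x + a_2 x^2, the coefficients solve the normal equations G · a = b where
  G_{ij} = <φ_i, φ_j> and b_i = <f, φ_i>, with φ_0 = 1, φ_1 = x, φ_2 = x^2.
G =
  [2, 0, 2/3]
  [0, 2/3, 0]
  [2/3, 0, 2/5],
b = (88/15, -16/5, 72/35).
Solving gives a_0 = 96/35, a_1 = -24/5, a_2 = 4/7, so
  g(x) = 4*x^2/7 - 24*x/5 + 96/35.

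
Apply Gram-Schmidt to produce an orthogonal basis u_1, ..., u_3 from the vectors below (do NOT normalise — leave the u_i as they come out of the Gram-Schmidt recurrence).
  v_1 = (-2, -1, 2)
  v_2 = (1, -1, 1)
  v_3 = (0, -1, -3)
Orthogonal basis:
  u_1 = (-2, -1, 2)
  u_2 = (11/9, -8/9, 7/9)
  u_3 = (-1/2, -2, -3/2)

Apply the Gram-Schmidt recurrence
  u_1 = v_1
  u_i = v_i − Σ_{j<i} ((v_i · u_j) / (u_j · u_j)) · u_j.

Step by step this gives:
  u_1 = (-2, -1, 2)
  u_2 = (11/9, -8/9, 7/9)
  u_3 = (-1/2, -2, -3/2)

Orthogonality check:
  u_2 · u_1 = 0 (should be 0)
  u_3 · u_1 = 0 (should be 0)
  u_3 · u_2 = 0 (should be 0)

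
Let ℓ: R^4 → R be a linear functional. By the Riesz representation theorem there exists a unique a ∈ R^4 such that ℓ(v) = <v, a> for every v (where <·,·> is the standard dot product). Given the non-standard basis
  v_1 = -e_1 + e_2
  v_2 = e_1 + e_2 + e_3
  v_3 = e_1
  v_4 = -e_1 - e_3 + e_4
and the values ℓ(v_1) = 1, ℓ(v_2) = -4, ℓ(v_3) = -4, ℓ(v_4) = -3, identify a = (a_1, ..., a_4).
a = (-4, -3, 3, -4)

Write a = (a_1, ..., a_4) in the standard basis. For each basis vector v_i, ℓ(v_i) = <v_i, a> is a linear equation in the a_j's. Collect the n equations into a matrix system V a = ℓ, where row i of V is v_i (expressed in the standard basis). Since V is invertible (lower-triangular with 1s on the diagonal, up to permutation), solve by back-substitution:
  V =
[[-1, 1, 0, 0],
 [1, 1, 1, 0],
 [1, 0, 0, 0],
 [-1, 0, -1, 1]]
  V a = (1, -4, -4, -3)
Solving gives a = (-4, -3, 3, -4).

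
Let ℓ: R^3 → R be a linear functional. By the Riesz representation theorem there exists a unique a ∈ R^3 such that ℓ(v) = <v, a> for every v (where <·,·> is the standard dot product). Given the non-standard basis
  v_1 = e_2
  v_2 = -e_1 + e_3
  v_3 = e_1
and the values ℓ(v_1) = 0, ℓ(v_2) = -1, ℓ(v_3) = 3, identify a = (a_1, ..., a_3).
a = (3, 0, 2)

Write a = (a_1, ..., a_3) in the standard basis. For each basis vector v_i, ℓ(v_i) = <v_i, a> is a linear equation in the a_j's. Collect the n equations into a matrix system V a = ℓ, where row i of V is v_i (expressed in the standard basis). Since V is invertible (lower-triangular with 1s on the diagonal, up to permutation), solve by back-substitution:
  V =
[[0, 1, 0],
 [-1, 0, 1],
 [1, 0, 0]]
  V a = (0, -1, 3)
Solving gives a = (3, 0, 2).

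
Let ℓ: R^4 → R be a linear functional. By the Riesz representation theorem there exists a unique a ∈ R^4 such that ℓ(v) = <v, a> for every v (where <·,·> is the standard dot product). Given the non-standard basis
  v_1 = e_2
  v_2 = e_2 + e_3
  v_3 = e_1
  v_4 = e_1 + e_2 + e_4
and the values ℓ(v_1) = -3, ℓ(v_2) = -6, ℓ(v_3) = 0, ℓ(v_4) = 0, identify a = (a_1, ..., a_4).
a = (0, -3, -3, 3)

Write a = (a_1, ..., a_4) in the standard basis. For each basis vector v_i, ℓ(v_i) = <v_i, a> is a linear equation in the a_j's. Collect the n equations into a matrix system V a = ℓ, where row i of V is v_i (expressed in the standard basis). Since V is invertible (lower-triangular with 1s on the diagonal, up to permutation), solve by back-substitution:
  V =
[[0, 1, 0, 0],
 [0, 1, 1, 0],
 [1, 0, 0, 0],
 [1, 1, 0, 1]]
  V a = (-3, -6, 0, 0)
Solving gives a = (0, -3, -3, 3).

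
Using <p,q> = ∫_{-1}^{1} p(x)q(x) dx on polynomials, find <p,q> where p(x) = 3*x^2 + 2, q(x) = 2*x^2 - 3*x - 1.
<p,q> = -14/15

Expand the product: p(x)·q(x) = 6*x^4 - 9*x^3 + x^2 - 6*x - 2.
∫_{-1}^{1} of each monomial x^k gives [2/(k+1) if k even, 0 if k odd]. Integrating term-by-term (or equivalently evaluating the antiderivative F(x) = 6*x^5/5 - 9*x^4/4 + x^3/3 - 3*x^2 - 2*x at the endpoints):
  F(1) − F(−1) = -343/60 − (-287/60) = -14/15.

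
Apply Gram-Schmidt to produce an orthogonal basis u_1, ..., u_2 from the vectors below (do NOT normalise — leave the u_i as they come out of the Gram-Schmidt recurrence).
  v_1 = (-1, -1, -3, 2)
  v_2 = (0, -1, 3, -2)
Orthogonal basis:
  u_1 = (-1, -1, -3, 2)
  u_2 = (-4/5, -9/5, 3/5, -2/5)

Apply the Gram-Schmidt recurrence
  u_1 = v_1
  u_i = v_i − Σ_{j<i} ((v_i · u_j) / (u_j · u_j)) · u_j.

Step by step this gives:
  u_1 = (-1, -1, -3, 2)
  u_2 = (-4/5, -9/5, 3/5, -2/5)

Orthogonality check:
  u_2 · u_1 = 0 (should be 0)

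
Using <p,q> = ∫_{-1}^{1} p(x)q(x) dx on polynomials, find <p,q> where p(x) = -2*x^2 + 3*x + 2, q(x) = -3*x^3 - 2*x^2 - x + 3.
<p,q> = 4/3

Expand the product: p(x)·q(x) = 6*x^5 - 5*x^4 - 10*x^3 - 13*x^2 + 7*x + 6.
∫_{-1}^{1} of each monomial x^k gives [2/(k+1) if k even, 0 if k odd]. Integrating term-by-term (or equivalently evaluating the antiderivative F(x) = x^6 - x^5 - 5*x^4/2 - 13*x^3/3 + 7*x^2/2 + 6*x at the endpoints):
  F(1) − F(−1) = 8/3 − (4/3) = 4/3.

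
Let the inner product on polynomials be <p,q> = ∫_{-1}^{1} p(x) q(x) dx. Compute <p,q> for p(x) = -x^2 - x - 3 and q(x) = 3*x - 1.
<p,q> = 14/3

Expand the product: p(x)·q(x) = -3*x^3 - 2*x^2 - 8*x + 3.
∫_{-1}^{1} of each monomial x^k gives [2/(k+1) if k even, 0 if k odd]. Integrating term-by-term (or equivalently evaluating the antiderivative F(x) = -3*x^4/4 - 2*x^3/3 - 4*x^2 + 3*x at the endpoints):
  F(1) − F(−1) = -29/12 − (-85/12) = 14/3.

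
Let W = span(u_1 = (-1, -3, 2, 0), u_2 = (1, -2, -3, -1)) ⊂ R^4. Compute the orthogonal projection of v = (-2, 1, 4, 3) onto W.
proj_W(v) = (-345/209, 260/209, 949/209, 259/209)

Set up U = [u_1 | ... | u_2] ∈ R^(4×2). The projector onto W = col(U) is P = U (U^T U)^(-1) U^T.
Compute U^T U =
  [14, -1]
  [-1, 15],
and U^T v = (7, -19).
Solve U^T U · c = U^T v for the coefficients: c = (86/209, -259/209). The projection is proj_W(v) = U c.
Check: (v - proj_W(v)) · u_1 = 0  (should be 0).
Check: (v - proj_W(v)) · u_2 = 0  (should be 0).
Result: proj_W(v) = (-345/209, 260/209, 949/209, 259/209).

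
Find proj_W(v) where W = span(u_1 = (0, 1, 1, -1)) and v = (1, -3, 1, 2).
proj_W(v) = (0, -4/3, -4/3, 4/3)

Set up U = [u_1 | ... | u_1] ∈ R^(4×1). The projector onto W = col(U) is P = U (U^T U)^(-1) U^T.
Compute U^T U =
  [3],
and U^T v = (-4).
Solve U^T U · c = U^T v for the coefficients: c = (-4/3). The projection is proj_W(v) = U c.
Check: (v - proj_W(v)) · u_1 = 0  (should be 0).
Result: proj_W(v) = (0, -4/3, -4/3, 4/3).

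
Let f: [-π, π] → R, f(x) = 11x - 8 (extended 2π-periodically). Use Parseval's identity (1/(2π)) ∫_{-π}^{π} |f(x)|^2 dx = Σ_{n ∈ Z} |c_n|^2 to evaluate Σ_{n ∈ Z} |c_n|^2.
Σ |c_n|^2 = 121π^2/3 + 64

Expand and integrate term by term over [-π, π]:
  ∫ (11x)^2 dx = 121·(2π^3/3); ∫ 2·11·(-8)·x dx = 0 (odd integrand); ∫ (-8)^2 dx = 64·2π.
So (1/(2π)) ∫_{-π}^{π} (11x - 8)^2 dx = 121π^2/3 + 64 = 121π^2/3 + 64.
Parseval ⇒ Σ |c_n|^2 = 121π^2/3 + 64.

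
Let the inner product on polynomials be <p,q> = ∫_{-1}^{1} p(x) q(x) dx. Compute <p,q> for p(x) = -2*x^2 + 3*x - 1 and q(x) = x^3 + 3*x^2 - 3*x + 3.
<p,q> = -96/5

Expand the product: p(x)·q(x) = -2*x^5 - 3*x^4 + 14*x^3 - 18*x^2 + 12*x - 3.
∫_{-1}^{1} of each monomial x^k gives [2/(k+1) if k even, 0 if k odd]. Integrating term-by-term (or equivalently evaluating the antiderivative F(x) = -x^6/3 - 3*x^5/5 + 7*x^4/2 - 6*x^3 + 6*x^2 - 3*x at the endpoints):
  F(1) − F(−1) = -13/30 − (563/30) = -96/5.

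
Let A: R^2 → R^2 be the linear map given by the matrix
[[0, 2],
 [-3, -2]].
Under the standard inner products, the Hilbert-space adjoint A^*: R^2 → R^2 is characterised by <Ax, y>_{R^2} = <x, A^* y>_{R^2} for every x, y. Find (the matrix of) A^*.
A^* = A^T =
[[0, -3],
 [2, -2]]

For real matrices with standard dot products, the defining identity <Ax, y> = <x, A^* y> gives (Ax)^T y = x^T (A^*) y, i.e. x^T A^T y = x^T (A^*) y. Since this holds for all x, y, we must have A^* = A^T. Therefore
A^* =
[[0, -3],
 [2, -2]].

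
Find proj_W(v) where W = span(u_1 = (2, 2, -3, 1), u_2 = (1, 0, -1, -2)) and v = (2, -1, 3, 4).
proj_W(v) = (-15/11, 2/11, 14/11, 35/11)

Set up U = [u_1 | ... | u_2] ∈ R^(4×2). The projector onto W = col(U) is P = U (U^T U)^(-1) U^T.
Compute U^T U =
  [18, 3]
  [3, 6],
and U^T v = (-3, -9).
Solve U^T U · c = U^T v for the coefficients: c = (1/11, -17/11). The projection is proj_W(v) = U c.
Check: (v - proj_W(v)) · u_1 = 0  (should be 0).
Check: (v - proj_W(v)) · u_2 = 0  (should be 0).
Result: proj_W(v) = (-15/11, 2/11, 14/11, 35/11).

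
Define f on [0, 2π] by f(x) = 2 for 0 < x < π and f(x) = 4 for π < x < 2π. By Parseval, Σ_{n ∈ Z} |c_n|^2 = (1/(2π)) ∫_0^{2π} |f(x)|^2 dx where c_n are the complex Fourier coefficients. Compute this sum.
Σ |c_n|^2 = 10

Parseval equates the L^2 energy of f (normalised by 1/(2π)) with the ℓ^2 sum of its Fourier coefficients: (1/(2π)) ∫_0^{2π} |f|^2 = Σ |c_n|^2.
Compute the left side: (1/(2π)) [∫_0^π 2^2 dx + ∫_π^{2π} 4^2 dx] = (1/(2π)) · (4π + 16π) = (4 + 16)/2 = 10.
So Σ_{n ∈ Z} |c_n|^2 = 10.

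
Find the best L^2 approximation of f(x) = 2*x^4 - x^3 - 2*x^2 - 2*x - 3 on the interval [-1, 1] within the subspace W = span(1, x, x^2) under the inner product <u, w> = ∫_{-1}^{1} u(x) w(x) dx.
g(x) = -2*x^2/7 - 13*x/5 - 111/35

The best approximation g ∈ W is the orthogonal projection of f onto W. Writing g = a_0 + a_1 x + a_2 x^2, the coefficients solve the normal equations G · a = b where
  G_{ij} = <φ_i, φ_j> and b_i = <f, φ_i>, with φ_0 = 1, φ_1 = x, φ_2 = x^2.
G =
  [2, 0, 2/3]
  [0, 2/3, 0]
  [2/3, 0, 2/5],
b = (-98/15, -26/15, -78/35).
Solving gives a_0 = -111/35, a_1 = -13/5, a_2 = -2/7, so
  g(x) = -2*x^2/7 - 13*x/5 - 111/35.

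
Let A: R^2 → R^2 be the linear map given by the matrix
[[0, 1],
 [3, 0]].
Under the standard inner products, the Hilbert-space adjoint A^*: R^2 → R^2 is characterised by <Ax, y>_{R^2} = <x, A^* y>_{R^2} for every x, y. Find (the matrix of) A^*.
A^* = A^T =
[[0, 3],
 [1, 0]]

For real matrices with standard dot products, the defining identity <Ax, y> = <x, A^* y> gives (Ax)^T y = x^T (A^*) y, i.e. x^T A^T y = x^T (A^*) y. Since this holds for all x, y, we must have A^* = A^T. Therefore
A^* =
[[0, 3],
 [1, 0]].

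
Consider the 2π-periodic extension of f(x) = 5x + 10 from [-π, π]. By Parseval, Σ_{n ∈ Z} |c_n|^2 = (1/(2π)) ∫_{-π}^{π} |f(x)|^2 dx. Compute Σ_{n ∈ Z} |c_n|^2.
Σ |c_n|^2 = 25π^2/3 + 100

Expand and integrate term by term over [-π, π]:
  ∫ (5x)^2 dx = 25·(2π^3/3); ∫ 2·5·(10)·x dx = 0 (odd integrand); ∫ 10^2 dx = 100·2π.
So (1/(2π)) ∫_{-π}^{π} (5x + 10)^2 dx = 25π^2/3 + 100 = 25π^2/3 + 100.
Parseval ⇒ Σ |c_n|^2 = 25π^2/3 + 100.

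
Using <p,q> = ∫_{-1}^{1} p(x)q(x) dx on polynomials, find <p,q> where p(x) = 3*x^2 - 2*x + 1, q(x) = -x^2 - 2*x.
<p,q> = 4/5

Expand the product: p(x)·q(x) = -3*x^4 - 4*x^3 + 3*x^2 - 2*x.
∫_{-1}^{1} of each monomial x^k gives [2/(k+1) if k even, 0 if k odd]. Integrating term-by-term (or equivalently evaluating the antiderivative F(x) = -3*x^5/5 - x^4 + x^3 - x^2 at the endpoints):
  F(1) − F(−1) = -8/5 − (-12/5) = 4/5.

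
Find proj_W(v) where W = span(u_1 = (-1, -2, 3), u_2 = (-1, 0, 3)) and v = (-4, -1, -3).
proj_W(v) = (1/2, -1, -3/2)

Set up U = [u_1 | ... | u_2] ∈ R^(3×2). The projector onto W = col(U) is P = U (U^T U)^(-1) U^T.
Compute U^T U =
  [14, 10]
  [10, 10],
and U^T v = (-3, -5).
Solve U^T U · c = U^T v for the coefficients: c = (1/2, -1). The projection is proj_W(v) = U c.
Check: (v - proj_W(v)) · u_1 = 0  (should be 0).
Check: (v - proj_W(v)) · u_2 = 0  (should be 0).
Result: proj_W(v) = (1/2, -1, -3/2).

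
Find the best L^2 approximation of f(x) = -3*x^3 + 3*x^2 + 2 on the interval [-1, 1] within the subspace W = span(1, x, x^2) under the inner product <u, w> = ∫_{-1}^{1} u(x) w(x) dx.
g(x) = 3*x^2 - 9*x/5 + 2

The best approximation g ∈ W is the orthogonal projection of f onto W. Writing g = a_0 + a_1 x + a_2 x^2, the coefficients solve the normal equations G · a = b where
  G_{ij} = <φ_i, φ_j> and b_i = <f, φ_i>, with φ_0 = 1, φ_1 = x, φ_2 = x^2.
G =
  [2, 0, 2/3]
  [0, 2/3, 0]
  [2/3, 0, 2/5],
b = (6, -6/5, 38/15).
Solving gives a_0 = 2, a_1 = -9/5, a_2 = 3, so
  g(x) = 3*x^2 - 9*x/5 + 2.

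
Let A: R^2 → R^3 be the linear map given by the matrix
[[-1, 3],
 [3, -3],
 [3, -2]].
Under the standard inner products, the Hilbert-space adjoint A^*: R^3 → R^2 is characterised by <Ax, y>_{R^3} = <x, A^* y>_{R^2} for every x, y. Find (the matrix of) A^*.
A^* = A^T =
[[-1, 3, 3],
 [3, -3, -2]]

For real matrices with standard dot products, the defining identity <Ax, y> = <x, A^* y> gives (Ax)^T y = x^T (A^*) y, i.e. x^T A^T y = x^T (A^*) y. Since this holds for all x, y, we must have A^* = A^T. Therefore
A^* =
[[-1, 3, 3],
 [3, -3, -2]].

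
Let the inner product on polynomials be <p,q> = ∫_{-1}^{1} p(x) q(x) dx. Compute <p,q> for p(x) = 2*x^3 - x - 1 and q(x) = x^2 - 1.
<p,q> = 4/3

Expand the product: p(x)·q(x) = 2*x^5 - 3*x^3 - x^2 + x + 1.
∫_{-1}^{1} of each monomial x^k gives [2/(k+1) if k even, 0 if k odd]. Integrating term-by-term (or equivalently evaluating the antiderivative F(x) = x^6/3 - 3*x^4/4 - x^3/3 + x^2/2 + x at the endpoints):
  F(1) − F(−1) = 3/4 − (-7/12) = 4/3.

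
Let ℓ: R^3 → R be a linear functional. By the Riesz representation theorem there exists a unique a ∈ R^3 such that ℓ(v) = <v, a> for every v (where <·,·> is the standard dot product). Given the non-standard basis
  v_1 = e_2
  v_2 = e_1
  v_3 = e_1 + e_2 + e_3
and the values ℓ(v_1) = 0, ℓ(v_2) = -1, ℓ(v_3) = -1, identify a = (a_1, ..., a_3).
a = (-1, 0, 0)

Write a = (a_1, ..., a_3) in the standard basis. For each basis vector v_i, ℓ(v_i) = <v_i, a> is a linear equation in the a_j's. Collect the n equations into a matrix system V a = ℓ, where row i of V is v_i (expressed in the standard basis). Since V is invertible (lower-triangular with 1s on the diagonal, up to permutation), solve by back-substitution:
  V =
[[0, 1, 0],
 [1, 0, 0],
 [1, 1, 1]]
  V a = (0, -1, -1)
Solving gives a = (-1, 0, 0).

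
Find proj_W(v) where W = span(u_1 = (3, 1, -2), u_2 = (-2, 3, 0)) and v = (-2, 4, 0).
proj_W(v) = (-370/173, 676/173, -44/173)

Set up U = [u_1 | ... | u_2] ∈ R^(3×2). The projector onto W = col(U) is P = U (U^T U)^(-1) U^T.
Compute U^T U =
  [14, -3]
  [-3, 13],
and U^T v = (-2, 16).
Solve U^T U · c = U^T v for the coefficients: c = (22/173, 218/173). The projection is proj_W(v) = U c.
Check: (v - proj_W(v)) · u_1 = 0  (should be 0).
Check: (v - proj_W(v)) · u_2 = 0  (should be 0).
Result: proj_W(v) = (-370/173, 676/173, -44/173).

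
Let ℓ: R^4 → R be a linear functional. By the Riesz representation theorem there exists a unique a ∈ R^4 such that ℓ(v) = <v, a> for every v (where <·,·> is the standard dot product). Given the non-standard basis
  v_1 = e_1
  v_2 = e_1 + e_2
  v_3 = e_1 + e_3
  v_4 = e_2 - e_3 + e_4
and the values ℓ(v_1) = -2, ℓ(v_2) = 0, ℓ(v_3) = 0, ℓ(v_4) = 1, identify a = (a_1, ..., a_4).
a = (-2, 2, 2, 1)

Write a = (a_1, ..., a_4) in the standard basis. For each basis vector v_i, ℓ(v_i) = <v_i, a> is a linear equation in the a_j's. Collect the n equations into a matrix system V a = ℓ, where row i of V is v_i (expressed in the standard basis). Since V is invertible (lower-triangular with 1s on the diagonal, up to permutation), solve by back-substitution:
  V =
[[1, 0, 0, 0],
 [1, 1, 0, 0],
 [1, 0, 1, 0],
 [0, 1, -1, 1]]
  V a = (-2, 0, 0, 1)
Solving gives a = (-2, 2, 2, 1).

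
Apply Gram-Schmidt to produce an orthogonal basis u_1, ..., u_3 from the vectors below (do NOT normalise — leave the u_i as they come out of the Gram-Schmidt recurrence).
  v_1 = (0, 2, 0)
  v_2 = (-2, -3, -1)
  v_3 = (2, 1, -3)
Orthogonal basis:
  u_1 = (0, 2, 0)
  u_2 = (-2, 0, -1)
  u_3 = (8/5, 0, -16/5)

Apply the Gram-Schmidt recurrence
  u_1 = v_1
  u_i = v_i − Σ_{j<i} ((v_i · u_j) / (u_j · u_j)) · u_j.

Step by step this gives:
  u_1 = (0, 2, 0)
  u_2 = (-2, 0, -1)
  u_3 = (8/5, 0, -16/5)

Orthogonality check:
  u_2 · u_1 = 0 (should be 0)
  u_3 · u_1 = 0 (should be 0)
  u_3 · u_2 = 0 (should be 0)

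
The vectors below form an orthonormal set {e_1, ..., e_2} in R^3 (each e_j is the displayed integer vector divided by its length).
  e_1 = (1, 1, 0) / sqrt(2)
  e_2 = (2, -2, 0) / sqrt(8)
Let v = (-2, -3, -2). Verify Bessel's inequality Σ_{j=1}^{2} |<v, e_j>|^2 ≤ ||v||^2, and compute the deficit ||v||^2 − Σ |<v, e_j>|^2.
Σ |<v, e_j>|^2 = 13; ||v||^2 = 17; deficit = 4

Write each e_j = u_j / sqrt(<u_j, u_j>) where u_j is the displayed integer vector. Then <v, e_j> = <v, u_j> / sqrt(<u_j, u_j>), so |<v, e_j>|^2 = <v, u_j>^2 / <u_j, u_j>.
Coefficients: <v, e_1> = -5/sqrt(2), <v, e_2> = 2/sqrt(8).
Square and sum: Σ |<v, e_j>|^2 = 13.
Compute ||v||^2 = v·v = 17.
Deficit = 17 − 13 = 4 ≥ 0, confirming Bessel's inequality. (The deficit equals ||v − Σ <v,e_j> e_j||^2, the squared distance from v to span{e_j}.)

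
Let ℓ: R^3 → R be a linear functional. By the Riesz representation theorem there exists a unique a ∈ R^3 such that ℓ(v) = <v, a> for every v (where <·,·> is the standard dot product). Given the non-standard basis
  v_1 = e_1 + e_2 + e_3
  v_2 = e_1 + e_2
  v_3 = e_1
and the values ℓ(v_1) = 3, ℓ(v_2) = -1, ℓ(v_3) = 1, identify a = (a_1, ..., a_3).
a = (1, -2, 4)

Write a = (a_1, ..., a_3) in the standard basis. For each basis vector v_i, ℓ(v_i) = <v_i, a> is a linear equation in the a_j's. Collect the n equations into a matrix system V a = ℓ, where row i of V is v_i (expressed in the standard basis). Since V is invertible (lower-triangular with 1s on the diagonal, up to permutation), solve by back-substitution:
  V =
[[1, 1, 1],
 [1, 1, 0],
 [1, 0, 0]]
  V a = (3, -1, 1)
Solving gives a = (1, -2, 4).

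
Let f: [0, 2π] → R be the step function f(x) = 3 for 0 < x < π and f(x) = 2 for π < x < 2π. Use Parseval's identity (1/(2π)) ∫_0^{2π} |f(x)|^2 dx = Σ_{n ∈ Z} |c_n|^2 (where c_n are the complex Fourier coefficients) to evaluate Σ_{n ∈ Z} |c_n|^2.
Σ |c_n|^2 = 13/2

Parseval equates the L^2 energy of f (normalised by 1/(2π)) with the ℓ^2 sum of its Fourier coefficients: (1/(2π)) ∫_0^{2π} |f|^2 = Σ |c_n|^2.
Compute the left side: (1/(2π)) [∫_0^π 3^2 dx + ∫_π^{2π} 2^2 dx] = (1/(2π)) · (9π + 4π) = (9 + 4)/2 = 13/2.
So Σ_{n ∈ Z} |c_n|^2 = 13/2.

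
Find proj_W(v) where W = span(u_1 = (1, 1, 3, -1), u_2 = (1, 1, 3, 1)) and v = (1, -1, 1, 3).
proj_W(v) = (3/11, 3/11, 9/11, 3)

Set up U = [u_1 | ... | u_2] ∈ R^(4×2). The projector onto W = col(U) is P = U (U^T U)^(-1) U^T.
Compute U^T U =
  [12, 10]
  [10, 12],
and U^T v = (0, 6).
Solve U^T U · c = U^T v for the coefficients: c = (-15/11, 18/11). The projection is proj_W(v) = U c.
Check: (v - proj_W(v)) · u_1 = 0  (should be 0).
Check: (v - proj_W(v)) · u_2 = 0  (should be 0).
Result: proj_W(v) = (3/11, 3/11, 9/11, 3).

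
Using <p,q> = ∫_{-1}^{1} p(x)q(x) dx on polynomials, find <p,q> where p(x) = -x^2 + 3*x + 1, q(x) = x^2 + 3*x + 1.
<p,q> = 38/5

Expand the product: p(x)·q(x) = -x^4 + 9*x^2 + 6*x + 1.
∫_{-1}^{1} of each monomial x^k gives [2/(k+1) if k even, 0 if k odd]. Integrating term-by-term (or equivalently evaluating the antiderivative F(x) = -x^5/5 + 3*x^3 + 3*x^2 + x at the endpoints):
  F(1) − F(−1) = 34/5 − (-4/5) = 38/5.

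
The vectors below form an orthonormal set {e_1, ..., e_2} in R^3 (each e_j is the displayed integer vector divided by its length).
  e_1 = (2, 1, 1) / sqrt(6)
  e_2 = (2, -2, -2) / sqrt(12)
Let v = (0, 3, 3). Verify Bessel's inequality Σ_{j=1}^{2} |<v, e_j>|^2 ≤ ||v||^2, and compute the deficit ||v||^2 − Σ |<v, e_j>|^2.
Σ |<v, e_j>|^2 = 18; ||v||^2 = 18; deficit = 0

Write each e_j = u_j / sqrt(<u_j, u_j>) where u_j is the displayed integer vector. Then <v, e_j> = <v, u_j> / sqrt(<u_j, u_j>), so |<v, e_j>|^2 = <v, u_j>^2 / <u_j, u_j>.
Coefficients: <v, e_1> = 6/sqrt(6), <v, e_2> = -12/sqrt(12).
Square and sum: Σ |<v, e_j>|^2 = 18.
Compute ||v||^2 = v·v = 18.
Deficit = 18 − 18 = 0 ≥ 0, confirming Bessel's inequality. (The deficit equals ||v − Σ <v,e_j> e_j||^2, the squared distance from v to span{e_j}.)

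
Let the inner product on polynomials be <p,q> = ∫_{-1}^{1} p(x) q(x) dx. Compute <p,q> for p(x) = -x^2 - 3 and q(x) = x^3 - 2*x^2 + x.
<p,q> = 24/5

Expand the product: p(x)·q(x) = -x^5 + 2*x^4 - 4*x^3 + 6*x^2 - 3*x.
∫_{-1}^{1} of each monomial x^k gives [2/(k+1) if k even, 0 if k odd]. Integrating term-by-term (or equivalently evaluating the antiderivative F(x) = -x^6/6 + 2*x^5/5 - x^4 + 2*x^3 - 3*x^2/2 at the endpoints):
  F(1) − F(−1) = -4/15 − (-76/15) = 24/5.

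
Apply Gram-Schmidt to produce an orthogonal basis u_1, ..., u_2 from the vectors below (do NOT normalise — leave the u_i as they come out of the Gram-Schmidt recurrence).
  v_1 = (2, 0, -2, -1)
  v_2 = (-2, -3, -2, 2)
Orthogonal basis:
  u_1 = (2, 0, -2, -1)
  u_2 = (-14/9, -3, -22/9, 16/9)

Apply the Gram-Schmidt recurrence
  u_1 = v_1
  u_i = v_i − Σ_{j<i} ((v_i · u_j) / (u_j · u_j)) · u_j.

Step by step this gives:
  u_1 = (2, 0, -2, -1)
  u_2 = (-14/9, -3, -22/9, 16/9)

Orthogonality check:
  u_2 · u_1 = 0 (should be 0)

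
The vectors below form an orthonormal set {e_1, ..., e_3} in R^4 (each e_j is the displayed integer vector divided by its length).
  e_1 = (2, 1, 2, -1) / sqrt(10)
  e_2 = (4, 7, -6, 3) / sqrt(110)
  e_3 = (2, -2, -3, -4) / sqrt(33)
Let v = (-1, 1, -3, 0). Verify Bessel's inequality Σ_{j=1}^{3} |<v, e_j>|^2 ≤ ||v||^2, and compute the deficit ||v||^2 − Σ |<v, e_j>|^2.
Σ |<v, e_j>|^2 = 29/3; ||v||^2 = 11; deficit = 4/3

Write each e_j = u_j / sqrt(<u_j, u_j>) where u_j is the displayed integer vector. Then <v, e_j> = <v, u_j> / sqrt(<u_j, u_j>), so |<v, e_j>|^2 = <v, u_j>^2 / <u_j, u_j>.
Coefficients: <v, e_1> = -7/sqrt(10), <v, e_2> = 21/sqrt(110), <v, e_3> = 5/sqrt(33).
Square and sum: Σ |<v, e_j>|^2 = 29/3.
Compute ||v||^2 = v·v = 11.
Deficit = 11 − 29/3 = 4/3 ≥ 0, confirming Bessel's inequality. (The deficit equals ||v − Σ <v,e_j> e_j||^2, the squared distance from v to span{e_j}.)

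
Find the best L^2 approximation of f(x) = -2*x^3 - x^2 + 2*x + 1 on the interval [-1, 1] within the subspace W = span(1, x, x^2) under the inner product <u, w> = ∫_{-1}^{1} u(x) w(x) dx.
g(x) = -x^2 + 4*x/5 + 1

The best approximation g ∈ W is the orthogonal projection of f onto W. Writing g = a_0 + a_1 x + a_2 x^2, the coefficients solve the normal equations G · a = b where
  G_{ij} = <φ_i, φ_j> and b_i = <f, φ_i>, with φ_0 = 1, φ_1 = x, φ_2 = x^2.
G =
  [2, 0, 2/3]
  [0, 2/3, 0]
  [2/3, 0, 2/5],
b = (4/3, 8/15, 4/15).
Solving gives a_0 = 1, a_1 = 4/5, a_2 = -1, so
  g(x) = -x^2 + 4*x/5 + 1.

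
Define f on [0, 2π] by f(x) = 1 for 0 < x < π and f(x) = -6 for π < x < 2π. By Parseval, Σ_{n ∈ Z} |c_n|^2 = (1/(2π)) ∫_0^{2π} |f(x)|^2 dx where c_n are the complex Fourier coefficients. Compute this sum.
Σ |c_n|^2 = 37/2

Parseval equates the L^2 energy of f (normalised by 1/(2π)) with the ℓ^2 sum of its Fourier coefficients: (1/(2π)) ∫_0^{2π} |f|^2 = Σ |c_n|^2.
Compute the left side: (1/(2π)) [∫_0^π 1^2 dx + ∫_π^{2π} (-6)^2 dx] = (1/(2π)) · (1π + 36π) = (1 + 36)/2 = 37/2.
So Σ_{n ∈ Z} |c_n|^2 = 37/2.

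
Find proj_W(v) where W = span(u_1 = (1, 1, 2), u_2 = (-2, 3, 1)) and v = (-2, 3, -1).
proj_W(v) = (-8/3, 7/3, -1/3)

Set up U = [u_1 | ... | u_2] ∈ R^(3×2). The projector onto W = col(U) is P = U (U^T U)^(-1) U^T.
Compute U^T U =
  [6, 3]
  [3, 14],
and U^T v = (-1, 12).
Solve U^T U · c = U^T v for the coefficients: c = (-2/3, 1). The projection is proj_W(v) = U c.
Check: (v - proj_W(v)) · u_1 = 0  (should be 0).
Check: (v - proj_W(v)) · u_2 = 0  (should be 0).
Result: proj_W(v) = (-8/3, 7/3, -1/3).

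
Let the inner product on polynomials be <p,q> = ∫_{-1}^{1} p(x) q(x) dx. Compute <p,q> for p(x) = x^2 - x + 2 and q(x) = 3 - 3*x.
<p,q> = 16

Expand the product: p(x)·q(x) = -3*x^3 + 6*x^2 - 9*x + 6.
∫_{-1}^{1} of each monomial x^k gives [2/(k+1) if k even, 0 if k odd]. Integrating term-by-term (or equivalently evaluating the antiderivative F(x) = -3*x^4/4 + 2*x^3 - 9*x^2/2 + 6*x at the endpoints):
  F(1) − F(−1) = 11/4 − (-53/4) = 16.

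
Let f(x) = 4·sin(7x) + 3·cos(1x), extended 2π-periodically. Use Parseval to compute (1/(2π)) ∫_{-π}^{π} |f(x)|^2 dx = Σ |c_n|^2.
Σ |c_n|^2 = 25/2

Expand |f|^2 and use orthogonality of {sin(nx), cos(mx)} on [-π, π]:
  ∫_{-π}^{π} sin(nx)^2 dx = π, ∫ cos(mx)^2 dx = π, and cross terms integrate to 0.
So ∫_{-π}^{π} f(x)^2 dx = 4^2 · π + 3^2 · π = (16 + 9)π.
Divide by 2π: (16 + 9)/2 = 25/2.
By Parseval, this equals Σ |c_n|^2.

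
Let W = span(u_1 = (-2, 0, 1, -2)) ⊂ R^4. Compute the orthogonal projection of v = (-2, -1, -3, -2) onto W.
proj_W(v) = (-10/9, 0, 5/9, -10/9)

Set up U = [u_1 | ... | u_1] ∈ R^(4×1). The projector onto W = col(U) is P = U (U^T U)^(-1) U^T.
Compute U^T U =
  [9],
and U^T v = (5).
Solve U^T U · c = U^T v for the coefficients: c = (5/9). The projection is proj_W(v) = U c.
Check: (v - proj_W(v)) · u_1 = 0  (should be 0).
Result: proj_W(v) = (-10/9, 0, 5/9, -10/9).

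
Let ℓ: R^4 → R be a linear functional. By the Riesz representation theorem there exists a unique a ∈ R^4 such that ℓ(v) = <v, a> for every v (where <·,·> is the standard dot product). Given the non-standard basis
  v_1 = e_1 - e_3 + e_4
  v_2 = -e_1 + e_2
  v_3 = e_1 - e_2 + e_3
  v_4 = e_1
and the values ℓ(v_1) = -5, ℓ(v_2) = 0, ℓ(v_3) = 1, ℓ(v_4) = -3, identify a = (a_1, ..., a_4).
a = (-3, -3, 1, -1)

Write a = (a_1, ..., a_4) in the standard basis. For each basis vector v_i, ℓ(v_i) = <v_i, a> is a linear equation in the a_j's. Collect the n equations into a matrix system V a = ℓ, where row i of V is v_i (expressed in the standard basis). Since V is invertible (lower-triangular with 1s on the diagonal, up to permutation), solve by back-substitution:
  V =
[[1, 0, -1, 1],
 [-1, 1, 0, 0],
 [1, -1, 1, 0],
 [1, 0, 0, 0]]
  V a = (-5, 0, 1, -3)
Solving gives a = (-3, -3, 1, -1).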